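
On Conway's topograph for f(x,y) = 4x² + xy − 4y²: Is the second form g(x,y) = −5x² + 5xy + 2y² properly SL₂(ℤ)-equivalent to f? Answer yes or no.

D₁ = 65, D₂ = 65
river cycle of f (length 6): (-4, 7, 1), (1, 7, -4), (-4, 1, 4), (4, 7, -1), (-1, 7, 4), (4, 1, -4)
river cycle of g (length 6): (2, 7, -2), (-2, 5, 5), (5, 5, -2), (-2, 7, 2), (2, 5, -5), (-5, 5, 2)
cycles differ ⇒ inequivalent

no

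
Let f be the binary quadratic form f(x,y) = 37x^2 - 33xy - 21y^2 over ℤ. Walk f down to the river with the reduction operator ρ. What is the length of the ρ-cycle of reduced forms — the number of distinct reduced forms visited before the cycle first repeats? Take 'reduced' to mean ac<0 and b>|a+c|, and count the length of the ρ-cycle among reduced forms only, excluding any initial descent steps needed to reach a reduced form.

D = 4197, ⌊√D⌋ = 64
descent: ρ → (-21,33,37)  [lands on river]
river: ρ → (37,41,-17)
river: ρ → (-17,61,7)
river: ρ → (7,51,-57)
river: ρ → (-57,63,1)
river: ρ → (1,63,-57)
river: ρ → (-57,51,7)
river: ρ → (7,61,-17)
river: ρ → (-17,41,37)
river: ρ → (37,33,-21)
river: ρ → (-21,51,19)
river: ρ → (19,63,-3)
river: ρ → (-3,63,19)
river: ρ → (19,51,-21)
ρ-cycle length = 14 (tail of 1 descent step not counted)

14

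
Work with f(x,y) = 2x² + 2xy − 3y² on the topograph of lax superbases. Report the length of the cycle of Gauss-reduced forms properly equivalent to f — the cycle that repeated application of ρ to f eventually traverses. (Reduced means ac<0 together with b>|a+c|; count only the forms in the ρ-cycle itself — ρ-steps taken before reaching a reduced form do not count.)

D = 28, ⌊√D⌋ = 5
river: ρ → (-3,4,1)
river: ρ → (1,4,-3)
river: ρ → (-3,2,2)
river: ρ → (2,2,-3)
ρ-cycle length = 4 (tail of 0 descent steps not counted)

4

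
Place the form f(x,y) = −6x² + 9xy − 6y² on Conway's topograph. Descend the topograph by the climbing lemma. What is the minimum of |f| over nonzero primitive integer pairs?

translate: b→3 (≡-9 mod 12), so (6,-9,6)→(6,3,3)
flip: (6,3,3)→(3,-3,6)
translate: b→3 (≡-3 mod 6), so (3,-3,6)→(3,3,6)
reduced (well bottom): (3,3,6) with a≤c, −a<b≤a
well minimum |f| = |-3| = 3 (negative-definite)

3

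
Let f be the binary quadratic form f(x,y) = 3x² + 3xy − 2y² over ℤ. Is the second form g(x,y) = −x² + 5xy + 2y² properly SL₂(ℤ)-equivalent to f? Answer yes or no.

D₁ = 33, D₂ = 33
river cycle of f (length 4): (-2, 5, 1), (1, 5, -2), (-2, 3, 3), (3, 3, -2)
river cycle of g (length 4): (2, 3, -3), (-3, 3, 2), (2, 5, -1), (-1, 5, 2)
cycles differ ⇒ inequivalent

no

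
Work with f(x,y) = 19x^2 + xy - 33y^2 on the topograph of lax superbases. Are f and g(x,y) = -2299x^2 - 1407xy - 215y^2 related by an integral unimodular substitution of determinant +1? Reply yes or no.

D₁ = 2509, D₂ = 2509
river cycle of f (length 26): (19, 39, -13), (-13, 39, 19), (19, 37, -15), (-15, 23, 33), (33, 43, -5), (-5, 47, 15), (15, 43, -11), (-11, 45, 11), (11, 43, -15), (-15, 47, 5), … (16 more)
river cycle of g (length 26): (-13, 39, 19), (19, 37, -15), (-15, 23, 33), (33, 43, -5), (-5, 47, 15), (15, 43, -11), (-11, 45, 11), (11, 43, -15), (-15, 47, 5), (5, 43, -33), … (16 more)
cycles coincide ⇒ equivalent

yes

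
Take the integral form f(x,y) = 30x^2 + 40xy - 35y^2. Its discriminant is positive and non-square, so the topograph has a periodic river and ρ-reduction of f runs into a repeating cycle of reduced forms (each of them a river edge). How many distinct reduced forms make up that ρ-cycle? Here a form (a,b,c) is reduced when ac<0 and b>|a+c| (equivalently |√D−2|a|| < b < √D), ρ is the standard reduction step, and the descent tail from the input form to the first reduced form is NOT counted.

D = 5800, ⌊√D⌋ = 76
river: ρ → (-35,30,35)
river: ρ → (35,40,-30)
river: ρ → (-30,20,45)
river: ρ → (45,70,-5)
river: ρ → (-5,70,45)
river: ρ → (45,20,-30)
river: ρ → (-30,40,35)
river: ρ → (35,30,-35)
river: ρ → (-35,40,30)
river: ρ → (30,20,-45)
river: ρ → (-45,70,5)
river: ρ → (5,70,-45)
river: ρ → (-45,20,30)
river: ρ → (30,40,-35)
ρ-cycle length = 14 (tail of 0 descent steps not counted)

14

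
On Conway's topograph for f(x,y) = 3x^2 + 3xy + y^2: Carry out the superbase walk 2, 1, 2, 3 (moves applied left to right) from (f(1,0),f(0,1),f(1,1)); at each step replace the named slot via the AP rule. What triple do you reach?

start (3,1,7) = (f(1,0),f(0,1),f(1,1))
replace slot 2: 2·(3+7) − 1 = 19 → (3,19,7)
replace slot 1: 2·(19+7) − 3 = 49 → (49,19,7)
replace slot 2: 2·(49+7) − 19 = 93 → (49,93,7)
replace slot 3: 2·(49+93) − 7 = 277 → (49,93,277)

49,93,277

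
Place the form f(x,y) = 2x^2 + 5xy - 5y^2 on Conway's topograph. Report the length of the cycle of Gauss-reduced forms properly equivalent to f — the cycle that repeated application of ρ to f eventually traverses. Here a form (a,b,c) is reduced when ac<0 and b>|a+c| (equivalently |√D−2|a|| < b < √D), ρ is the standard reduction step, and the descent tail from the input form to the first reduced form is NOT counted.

D = 65, ⌊√D⌋ = 8
river: ρ → (-5,5,2)
river: ρ → (2,7,-2)
river: ρ → (-2,5,5)
river: ρ → (5,5,-2)
river: ρ → (-2,7,2)
river: ρ → (2,5,-5)
ρ-cycle length = 6 (tail of 0 descent steps not counted)

6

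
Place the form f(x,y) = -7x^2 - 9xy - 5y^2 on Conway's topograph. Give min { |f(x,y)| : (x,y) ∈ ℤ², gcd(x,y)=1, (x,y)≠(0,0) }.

translate: b→-5 (≡9 mod 14), so (7,9,5)→(7,-5,3)
flip: (7,-5,3)→(3,5,7)
translate: b→-1 (≡5 mod 6), so (3,5,7)→(3,-1,5)
reduced (well bottom): (3,-1,5) with a≤c, −a<b≤a
well minimum |f| = |-3| = 3 (negative-definite)

3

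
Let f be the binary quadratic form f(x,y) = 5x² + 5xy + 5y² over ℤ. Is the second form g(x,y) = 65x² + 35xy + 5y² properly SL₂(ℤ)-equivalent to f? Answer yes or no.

D₁ = -75, D₂ = -75
f: reduced (well bottom): (5,5,5) with a≤c, −a<b≤a
g: flip: (65,35,5)→(5,-35,65)
g: translate: b→5 (≡-35 mod 10), so (5,-35,65)→(5,5,5)
g: reduced (well bottom): (5,5,5) with a≤c, −a<b≤a
reduced forms (5, 5, 5) vs (5, 5, 5) ⇒ equivalent

yes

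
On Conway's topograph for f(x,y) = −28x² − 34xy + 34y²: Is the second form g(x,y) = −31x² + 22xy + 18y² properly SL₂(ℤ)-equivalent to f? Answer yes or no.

D₁ = 4964, D₂ = 2716
discriminants differ ⇒ not SL₂(ℤ)-equivalent

no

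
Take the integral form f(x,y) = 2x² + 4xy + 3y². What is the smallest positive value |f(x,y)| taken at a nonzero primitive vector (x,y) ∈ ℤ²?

translate: b→0 (≡4 mod 4), so (2,4,3)→(2,0,1)
flip: (2,0,1)→(1,0,2)
reduced (well bottom): (1,0,2) with a≤c, −a<b≤a
well minimum = a = 1

1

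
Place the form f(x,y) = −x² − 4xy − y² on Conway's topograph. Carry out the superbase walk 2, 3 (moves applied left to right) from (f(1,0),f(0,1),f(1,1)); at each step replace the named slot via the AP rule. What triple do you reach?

start (-1,-1,-6) = (f(1,0),f(0,1),f(1,1))
replace slot 2: 2·((-1)+(-6)) − (-1) = -13 → (-1,-13,-6)
replace slot 3: 2·((-1)+(-13)) − (-6) = -22 → (-1,-13,-22)

-1,-13,-22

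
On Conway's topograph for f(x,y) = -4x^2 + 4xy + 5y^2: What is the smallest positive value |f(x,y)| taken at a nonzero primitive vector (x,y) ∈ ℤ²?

river: ρ → (5,6,-3)
river: ρ → (-3,6,5)
river: ρ → (5,4,-4)
river: ρ → (-4,4,5)
closes: descent 0, river 4
min |a| on river = 3

3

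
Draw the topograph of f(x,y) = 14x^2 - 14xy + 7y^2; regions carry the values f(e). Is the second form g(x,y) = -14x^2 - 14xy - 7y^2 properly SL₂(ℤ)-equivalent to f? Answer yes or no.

D₁ = -196, D₂ = -196
f: translate: b→14 (≡-14 mod 28), so (14,-14,7)→(14,14,7)
f: flip: (14,14,7)→(7,-14,14)
f: translate: b→0 (≡-14 mod 14), so (7,-14,14)→(7,0,7)
f: reduced (well bottom): (7,0,7) with a≤c, −a<b≤a
g is negative-definite; reduce −g:
−g: flip: (14,14,7)→(7,-14,14)
−g: translate: b→0 (≡-14 mod 14), so (7,-14,14)→(7,0,7)
−g: reduced (well bottom): (7,0,7) with a≤c, −a<b≤a
flip sign back: reduced form of g is (-7,0,-7)
reduced forms (7, 0, 7) vs (-7, 0, -7) ⇒ inequivalent

no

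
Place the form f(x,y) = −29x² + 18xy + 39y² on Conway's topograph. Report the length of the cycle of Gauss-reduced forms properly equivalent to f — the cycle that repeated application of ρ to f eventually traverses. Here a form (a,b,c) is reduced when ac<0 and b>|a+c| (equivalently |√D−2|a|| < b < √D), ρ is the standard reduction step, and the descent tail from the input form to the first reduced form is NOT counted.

D = 4848, ⌊√D⌋ = 69
river: ρ → (39,60,-8)
river: ρ → (-8,68,7)
river: ρ → (7,58,-53)
river: ρ → (-53,48,12)
river: ρ → (12,48,-53)
river: ρ → (-53,58,7)
river: ρ → (7,68,-8)
river: ρ → (-8,60,39)
river: ρ → (39,18,-29)
river: ρ → (-29,40,28)
river: ρ → (28,16,-41)
river: ρ → (-41,66,3)
river: ρ → (3,66,-41)
river: ρ → (-41,16,28)
river: ρ → (28,40,-29)
river: ρ → (-29,18,39)
ρ-cycle length = 16 (tail of 0 descent steps not counted)

16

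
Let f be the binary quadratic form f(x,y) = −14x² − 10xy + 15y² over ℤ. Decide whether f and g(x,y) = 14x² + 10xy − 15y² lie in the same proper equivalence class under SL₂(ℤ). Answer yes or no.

D₁ = 940, D₂ = 940
river cycle of f (length 6): (15, 10, -14), (-14, 18, 11), (11, 26, -6), (-6, 22, 19), (19, 16, -9), (-9, 20, 15)
river cycle of g (length 6): (-15, 20, 9), (9, 16, -19), (-19, 22, 6), (6, 26, -11), (-11, 18, 14), (14, 10, -15)
cycles differ ⇒ inequivalent

no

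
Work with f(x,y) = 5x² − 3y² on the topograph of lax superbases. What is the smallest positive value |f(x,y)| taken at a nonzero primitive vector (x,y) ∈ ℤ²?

descent: ρ → (-3,6,2)  [lands on river]
river: ρ → (2,6,-3)
closes: descent 1, river 2
min |a| on river = 2

2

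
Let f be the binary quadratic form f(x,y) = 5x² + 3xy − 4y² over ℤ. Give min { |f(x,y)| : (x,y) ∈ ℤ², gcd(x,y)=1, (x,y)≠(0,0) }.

river: ρ → (-4,5,4)
river: ρ → (4,3,-5)
river: ρ → (-5,7,2)
river: ρ → (2,9,-1)
river: ρ → (-1,9,2)
river: ρ → (2,7,-5)
river: ρ → (-5,3,4)
river: ρ → (4,5,-4)
river: ρ → (-4,3,5)
river: ρ → (5,7,-2)
river: ρ → (-2,9,1)
river: ρ → (1,9,-2)
river: ρ → (-2,7,5)
river: ρ → (5,3,-4)
closes: descent 0, river 14
min |a| on river = 1

1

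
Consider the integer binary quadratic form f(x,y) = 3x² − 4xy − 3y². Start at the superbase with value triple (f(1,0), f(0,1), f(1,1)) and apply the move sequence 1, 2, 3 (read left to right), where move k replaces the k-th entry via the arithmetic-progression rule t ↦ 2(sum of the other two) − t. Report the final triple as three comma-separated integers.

start (3,-3,-4) = (f(1,0),f(0,1),f(1,1))
replace slot 1: 2·((-3)+(-4)) − 3 = -17 → (-17,-3,-4)
replace slot 2: 2·((-17)+(-4)) − (-3) = -39 → (-17,-39,-4)
replace slot 3: 2·((-17)+(-39)) − (-4) = -108 → (-17,-39,-108)

-17,-39,-108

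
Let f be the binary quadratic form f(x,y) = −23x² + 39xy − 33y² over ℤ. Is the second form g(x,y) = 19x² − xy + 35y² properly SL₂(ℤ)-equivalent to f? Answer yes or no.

D₁ = -1515, D₂ = -2659
discriminants differ ⇒ not SL₂(ℤ)-equivalent

no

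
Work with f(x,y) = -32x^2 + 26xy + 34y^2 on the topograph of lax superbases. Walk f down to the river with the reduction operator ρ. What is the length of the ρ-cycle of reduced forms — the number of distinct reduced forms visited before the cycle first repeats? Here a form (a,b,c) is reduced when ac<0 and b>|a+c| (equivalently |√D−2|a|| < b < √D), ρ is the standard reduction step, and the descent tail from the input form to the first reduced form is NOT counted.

D = 5028, ⌊√D⌋ = 70
river: ρ → (34,42,-24)
river: ρ → (-24,54,22)
river: ρ → (22,34,-44)
river: ρ → (-44,54,12)
river: ρ → (12,66,-14)
river: ρ → (-14,46,52)
river: ρ → (52,58,-8)
river: ρ → (-8,70,4)
river: ρ → (4,66,-42)
river: ρ → (-42,18,28)
river: ρ → (28,38,-32)
river: ρ → (-32,26,34)
ρ-cycle length = 12 (tail of 0 descent steps not counted)

12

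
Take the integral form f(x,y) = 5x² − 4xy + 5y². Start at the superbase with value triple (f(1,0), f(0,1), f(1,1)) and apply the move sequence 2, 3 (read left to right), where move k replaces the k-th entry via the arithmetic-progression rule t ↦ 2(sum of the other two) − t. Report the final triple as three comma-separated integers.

start (5,5,6) = (f(1,0),f(0,1),f(1,1))
replace slot 2: 2·(5+6) − 5 = 17 → (5,17,6)
replace slot 3: 2·(5+17) − 6 = 38 → (5,17,38)

5,17,38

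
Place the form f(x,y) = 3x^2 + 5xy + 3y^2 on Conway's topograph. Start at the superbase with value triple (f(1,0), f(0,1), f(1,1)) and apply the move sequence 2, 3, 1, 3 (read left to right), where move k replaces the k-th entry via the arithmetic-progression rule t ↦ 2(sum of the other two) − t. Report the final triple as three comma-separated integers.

start (3,3,11) = (f(1,0),f(0,1),f(1,1))
replace slot 2: 2·(3+11) − 3 = 25 → (3,25,11)
replace slot 3: 2·(3+25) − 11 = 45 → (3,25,45)
replace slot 1: 2·(25+45) − 3 = 137 → (137,25,45)
replace slot 3: 2·(137+25) − 45 = 279 → (137,25,279)

137,25,279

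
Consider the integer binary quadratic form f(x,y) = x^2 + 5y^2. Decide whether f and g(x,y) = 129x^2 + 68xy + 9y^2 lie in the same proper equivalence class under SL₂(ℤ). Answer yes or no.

D₁ = -20, D₂ = -20
f: reduced (well bottom): (1,0,5) with a≤c, −a<b≤a
g: flip: (129,68,9)→(9,-68,129)
g: translate: b→4 (≡-68 mod 18), so (9,-68,129)→(9,4,1)
g: flip: (9,4,1)→(1,-4,9)
g: translate: b→0 (≡-4 mod 2), so (1,-4,9)→(1,0,5)
g: reduced (well bottom): (1,0,5) with a≤c, −a<b≤a
reduced forms (1, 0, 5) vs (1, 0, 5) ⇒ equivalent

yes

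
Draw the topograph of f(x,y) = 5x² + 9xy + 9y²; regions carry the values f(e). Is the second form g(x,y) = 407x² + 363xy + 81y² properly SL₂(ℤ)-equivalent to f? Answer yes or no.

D₁ = -99, D₂ = -99
f: translate: b→-1 (≡9 mod 10), so (5,9,9)→(5,-1,5)
f: flip: (5,-1,5)→(5,1,5)
f: reduced (well bottom): (5,1,5) with a≤c, −a<b≤a
g: flip: (407,363,81)→(81,-363,407)
g: translate: b→-39 (≡-363 mod 162), so (81,-363,407)→(81,-39,5)
g: flip: (81,-39,5)→(5,39,81)
g: translate: b→-1 (≡39 mod 10), so (5,39,81)→(5,-1,5)
g: flip: (5,-1,5)→(5,1,5)
g: reduced (well bottom): (5,1,5) with a≤c, −a<b≤a
reduced forms (5, 1, 5) vs (5, 1, 5) ⇒ equivalent

yes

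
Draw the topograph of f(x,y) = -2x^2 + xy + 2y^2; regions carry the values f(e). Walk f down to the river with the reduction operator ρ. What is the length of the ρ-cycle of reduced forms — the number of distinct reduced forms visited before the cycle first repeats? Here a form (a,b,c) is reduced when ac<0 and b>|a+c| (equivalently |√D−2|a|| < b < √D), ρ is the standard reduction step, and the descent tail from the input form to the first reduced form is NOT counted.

D = 17, ⌊√D⌋ = 4
river: ρ → (2,3,-1)
river: ρ → (-1,3,2)
river: ρ → (2,1,-2)
river: ρ → (-2,3,1)
river: ρ → (1,3,-2)
river: ρ → (-2,1,2)
ρ-cycle length = 6 (tail of 0 descent steps not counted)

6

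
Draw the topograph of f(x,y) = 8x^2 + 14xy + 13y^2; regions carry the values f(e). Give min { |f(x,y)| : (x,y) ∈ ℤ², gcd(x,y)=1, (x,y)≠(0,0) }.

translate: b→-2 (≡14 mod 16), so (8,14,13)→(8,-2,7)
flip: (8,-2,7)→(7,2,8)
reduced (well bottom): (7,2,8) with a≤c, −a<b≤a
well minimum = a = 7

7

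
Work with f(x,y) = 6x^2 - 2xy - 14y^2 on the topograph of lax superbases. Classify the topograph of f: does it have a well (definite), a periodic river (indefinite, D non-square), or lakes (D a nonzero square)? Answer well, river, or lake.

D = b²−4ac = (-2)² − 4·6·(-14) = 340
D > 0 non-square ⇒ indefinite ⇒ periodic river

river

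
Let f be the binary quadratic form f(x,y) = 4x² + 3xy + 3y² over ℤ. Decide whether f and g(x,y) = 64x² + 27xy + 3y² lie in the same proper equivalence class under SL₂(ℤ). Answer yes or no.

D₁ = -39, D₂ = -39
f: flip: (4,3,3)→(3,-3,4)
f: translate: b→3 (≡-3 mod 6), so (3,-3,4)→(3,3,4)
f: reduced (well bottom): (3,3,4) with a≤c, −a<b≤a
g: flip: (64,27,3)→(3,-27,64)
g: translate: b→3 (≡-27 mod 6), so (3,-27,64)→(3,3,4)
g: reduced (well bottom): (3,3,4) with a≤c, −a<b≤a
reduced forms (3, 3, 4) vs (3, 3, 4) ⇒ equivalent

yes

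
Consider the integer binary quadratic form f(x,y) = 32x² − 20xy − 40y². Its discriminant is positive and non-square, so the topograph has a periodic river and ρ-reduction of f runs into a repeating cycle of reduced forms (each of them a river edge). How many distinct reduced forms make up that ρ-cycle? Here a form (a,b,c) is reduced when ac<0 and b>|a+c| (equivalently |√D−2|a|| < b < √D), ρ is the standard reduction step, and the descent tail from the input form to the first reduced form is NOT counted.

D = 5520, ⌊√D⌋ = 74
descent: ρ → (-40,20,32)  [lands on river]
river: ρ → (32,44,-28)
river: ρ → (-28,68,8)
river: ρ → (8,60,-60)
river: ρ → (-60,60,8)
river: ρ → (8,68,-28)
river: ρ → (-28,44,32)
river: ρ → (32,20,-40)
river: ρ → (-40,60,12)
river: ρ → (12,60,-40)
ρ-cycle length = 10 (tail of 1 descent step not counted)

10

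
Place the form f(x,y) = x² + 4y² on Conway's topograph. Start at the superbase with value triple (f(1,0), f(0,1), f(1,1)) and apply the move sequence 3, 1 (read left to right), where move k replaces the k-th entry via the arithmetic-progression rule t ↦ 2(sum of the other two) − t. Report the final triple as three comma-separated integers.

start (1,4,5) = (f(1,0),f(0,1),f(1,1))
replace slot 3: 2·(1+4) − 5 = 5 → (1,4,5)
replace slot 1: 2·(4+5) − 1 = 17 → (17,4,5)

17,4,5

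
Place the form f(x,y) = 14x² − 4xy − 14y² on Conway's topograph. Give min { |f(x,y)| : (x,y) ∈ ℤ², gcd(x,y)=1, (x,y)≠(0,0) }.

descent: ρ → (-14,4,14)  [lands on river]
river: ρ → (14,24,-4)
river: ρ → (-4,24,14)
river: ρ → (14,4,-14)
river: ρ → (-14,24,4)
river: ρ → (4,24,-14)
closes: descent 1, river 6
min |a| on river = 4

4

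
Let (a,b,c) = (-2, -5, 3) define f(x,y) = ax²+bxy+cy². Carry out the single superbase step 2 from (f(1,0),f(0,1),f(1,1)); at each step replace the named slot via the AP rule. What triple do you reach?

start (-2,3,-4) = (f(1,0),f(0,1),f(1,1))
replace slot 2: 2·((-2)+(-4)) − 3 = -15 → (-2,-15,-4)

-2,-15,-4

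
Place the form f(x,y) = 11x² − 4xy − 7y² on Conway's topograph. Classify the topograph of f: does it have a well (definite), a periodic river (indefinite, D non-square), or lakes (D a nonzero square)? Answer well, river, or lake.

D = b²−4ac = (-4)² − 4·11·(-7) = 324
D = 18² is a perfect square ⇒ form factors over ℤ ⇒ lakes

lake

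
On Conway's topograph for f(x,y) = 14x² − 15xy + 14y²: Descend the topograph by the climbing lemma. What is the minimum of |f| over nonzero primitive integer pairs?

translate: b→13 (≡-15 mod 28), so (14,-15,14)→(14,13,13)
flip: (14,13,13)→(13,-13,14)
translate: b→13 (≡-13 mod 26), so (13,-13,14)→(13,13,14)
reduced (well bottom): (13,13,14) with a≤c, −a<b≤a
well minimum = a = 13

13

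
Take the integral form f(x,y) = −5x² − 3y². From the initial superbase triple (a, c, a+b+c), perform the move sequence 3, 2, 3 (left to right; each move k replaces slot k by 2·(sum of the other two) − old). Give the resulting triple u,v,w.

start (-5,-3,-8) = (f(1,0),f(0,1),f(1,1))
replace slot 3: 2·((-5)+(-3)) − (-8) = -8 → (-5,-3,-8)
replace slot 2: 2·((-5)+(-8)) − (-3) = -23 → (-5,-23,-8)
replace slot 3: 2·((-5)+(-23)) − (-8) = -48 → (-5,-23,-48)

-5,-23,-48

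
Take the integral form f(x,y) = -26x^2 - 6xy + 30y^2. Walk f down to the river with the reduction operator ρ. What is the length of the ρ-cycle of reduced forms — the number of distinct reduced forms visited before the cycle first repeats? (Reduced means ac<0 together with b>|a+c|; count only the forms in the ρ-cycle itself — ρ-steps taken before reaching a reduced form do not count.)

D = 3156, ⌊√D⌋ = 56
descent: ρ → (30,6,-26)  [lands on river]
river: ρ → (-26,46,10)
river: ρ → (10,54,-6)
river: ρ → (-6,54,10)
river: ρ → (10,46,-26)
river: ρ → (-26,6,30)
river: ρ → (30,54,-2)
river: ρ → (-2,54,30)
ρ-cycle length = 8 (tail of 1 descent step not counted)

8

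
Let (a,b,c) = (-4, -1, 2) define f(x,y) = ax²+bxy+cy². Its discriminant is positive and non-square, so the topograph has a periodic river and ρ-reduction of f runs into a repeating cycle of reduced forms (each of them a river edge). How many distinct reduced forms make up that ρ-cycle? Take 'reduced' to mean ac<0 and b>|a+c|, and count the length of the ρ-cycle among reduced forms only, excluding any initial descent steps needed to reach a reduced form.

D = 33, ⌊√D⌋ = 5
descent: ρ → (2,5,-1)  [lands on river]
river: ρ → (-1,5,2)
river: ρ → (2,3,-3)
river: ρ → (-3,3,2)
ρ-cycle length = 4 (tail of 1 descent step not counted)

4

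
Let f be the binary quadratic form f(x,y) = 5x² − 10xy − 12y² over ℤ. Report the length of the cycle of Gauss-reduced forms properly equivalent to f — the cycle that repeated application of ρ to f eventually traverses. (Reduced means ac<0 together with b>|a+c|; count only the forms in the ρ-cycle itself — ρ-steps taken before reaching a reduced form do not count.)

D = 340, ⌊√D⌋ = 18
descent: ρ → (-12,10,5)  [lands on river]
river: ρ → (5,10,-12)
river: ρ → (-12,14,3)
river: ρ → (3,16,-7)
river: ρ → (-7,12,7)
river: ρ → (7,16,-3)
river: ρ → (-3,14,12)
river: ρ → (12,10,-5)
river: ρ → (-5,10,12)
river: ρ → (12,14,-3)
river: ρ → (-3,16,7)
river: ρ → (7,12,-7)
river: ρ → (-7,16,3)
river: ρ → (3,14,-12)
ρ-cycle length = 14 (tail of 1 descent step not counted)

14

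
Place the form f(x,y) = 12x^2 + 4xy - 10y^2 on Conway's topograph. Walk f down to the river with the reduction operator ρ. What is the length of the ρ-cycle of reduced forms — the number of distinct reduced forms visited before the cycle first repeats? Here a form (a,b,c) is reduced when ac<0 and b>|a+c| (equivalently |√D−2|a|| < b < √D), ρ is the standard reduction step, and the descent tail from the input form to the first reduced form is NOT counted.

D = 496, ⌊√D⌋ = 22
river: ρ → (-10,16,6)
river: ρ → (6,20,-4)
river: ρ → (-4,20,6)
river: ρ → (6,16,-10)
river: ρ → (-10,4,12)
river: ρ → (12,20,-2)
river: ρ → (-2,20,12)
river: ρ → (12,4,-10)
ρ-cycle length = 8 (tail of 0 descent steps not counted)

8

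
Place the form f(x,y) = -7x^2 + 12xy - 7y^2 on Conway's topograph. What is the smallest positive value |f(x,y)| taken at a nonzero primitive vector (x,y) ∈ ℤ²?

translate: b→2 (≡-12 mod 14), so (7,-12,7)→(7,2,2)
flip: (7,2,2)→(2,-2,7)
translate: b→2 (≡-2 mod 4), so (2,-2,7)→(2,2,7)
reduced (well bottom): (2,2,7) with a≤c, −a<b≤a
well minimum |f| = |-2| = 2 (negative-definite)

2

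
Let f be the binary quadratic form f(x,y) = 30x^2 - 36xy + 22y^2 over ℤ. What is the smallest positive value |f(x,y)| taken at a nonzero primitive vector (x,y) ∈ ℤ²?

translate: b→24 (≡-36 mod 60), so (30,-36,22)→(30,24,16)
flip: (30,24,16)→(16,-24,30)
translate: b→8 (≡-24 mod 32), so (16,-24,30)→(16,8,22)
reduced (well bottom): (16,8,22) with a≤c, −a<b≤a
well minimum = a = 16

16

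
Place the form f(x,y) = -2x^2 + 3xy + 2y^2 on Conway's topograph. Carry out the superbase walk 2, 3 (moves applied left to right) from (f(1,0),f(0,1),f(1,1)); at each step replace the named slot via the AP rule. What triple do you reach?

start (-2,2,3) = (f(1,0),f(0,1),f(1,1))
replace slot 2: 2·((-2)+3) − 2 = 0 → (-2,0,3)
replace slot 3: 2·((-2)+0) − 3 = -7 → (-2,0,-7)

-2,0,-7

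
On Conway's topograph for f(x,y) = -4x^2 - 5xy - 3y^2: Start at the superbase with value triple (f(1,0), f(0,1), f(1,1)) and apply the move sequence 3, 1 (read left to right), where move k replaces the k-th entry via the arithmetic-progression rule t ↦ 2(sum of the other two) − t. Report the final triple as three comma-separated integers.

start (-4,-3,-12) = (f(1,0),f(0,1),f(1,1))
replace slot 3: 2·((-4)+(-3)) − (-12) = -2 → (-4,-3,-2)
replace slot 1: 2·((-3)+(-2)) − (-4) = -6 → (-6,-3,-2)

-6,-3,-2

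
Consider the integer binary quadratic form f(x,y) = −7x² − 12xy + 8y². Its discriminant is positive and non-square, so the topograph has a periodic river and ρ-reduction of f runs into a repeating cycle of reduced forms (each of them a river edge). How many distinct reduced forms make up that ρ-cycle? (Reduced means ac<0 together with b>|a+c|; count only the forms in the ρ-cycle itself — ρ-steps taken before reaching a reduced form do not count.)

D = 368, ⌊√D⌋ = 19
descent: ρ → (8,12,-7)  [lands on river]
river: ρ → (-7,16,4)
river: ρ → (4,16,-7)
river: ρ → (-7,12,8)
river: ρ → (8,4,-11)
river: ρ → (-11,18,1)
river: ρ → (1,18,-11)
river: ρ → (-11,4,8)
ρ-cycle length = 8 (tail of 1 descent step not counted)

8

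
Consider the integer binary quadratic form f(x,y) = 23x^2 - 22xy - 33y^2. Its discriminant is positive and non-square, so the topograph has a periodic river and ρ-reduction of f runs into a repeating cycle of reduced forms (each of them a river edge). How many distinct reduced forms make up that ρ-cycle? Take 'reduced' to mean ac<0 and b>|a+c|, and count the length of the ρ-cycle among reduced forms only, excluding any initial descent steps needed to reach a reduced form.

D = 3520, ⌊√D⌋ = 59
descent: ρ → (-33,22,23)  [lands on river]
river: ρ → (23,24,-32)
river: ρ → (-32,40,15)
river: ρ → (15,50,-17)
river: ρ → (-17,52,12)
river: ρ → (12,44,-33)
ρ-cycle length = 6 (tail of 1 descent step not counted)

6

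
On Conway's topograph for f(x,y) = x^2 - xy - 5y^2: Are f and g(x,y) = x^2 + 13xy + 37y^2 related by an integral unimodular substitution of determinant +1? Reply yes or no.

D₁ = 21, D₂ = 21
river cycle of f (length 2): (1, 3, -3), (-3, 3, 1)
river cycle of g (length 2): (1, 3, -3), (-3, 3, 1)
cycles coincide ⇒ equivalent

yes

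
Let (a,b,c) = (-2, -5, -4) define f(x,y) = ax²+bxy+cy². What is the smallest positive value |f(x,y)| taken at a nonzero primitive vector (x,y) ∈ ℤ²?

translate: b→1 (≡5 mod 4), so (2,5,4)→(2,1,1)
flip: (2,1,1)→(1,-1,2)
translate: b→1 (≡-1 mod 2), so (1,-1,2)→(1,1,2)
reduced (well bottom): (1,1,2) with a≤c, −a<b≤a
well minimum |f| = |-1| = 1 (negative-definite)

1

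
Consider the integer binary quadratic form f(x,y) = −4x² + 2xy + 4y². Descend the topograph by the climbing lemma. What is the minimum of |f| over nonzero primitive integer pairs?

river: ρ → (4,6,-2)
river: ρ → (-2,6,4)
river: ρ → (4,2,-4)
river: ρ → (-4,6,2)
river: ρ → (2,6,-4)
river: ρ → (-4,2,4)
closes: descent 0, river 6
min |a| on river = 2

2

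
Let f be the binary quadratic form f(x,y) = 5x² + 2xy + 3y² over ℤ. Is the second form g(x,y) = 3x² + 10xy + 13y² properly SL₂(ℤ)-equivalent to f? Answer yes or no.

D₁ = -56, D₂ = -56
f: flip: (5,2,3)→(3,-2,5)
f: reduced (well bottom): (3,-2,5) with a≤c, −a<b≤a
g: translate: b→-2 (≡10 mod 6), so (3,10,13)→(3,-2,5)
g: reduced (well bottom): (3,-2,5) with a≤c, −a<b≤a
reduced forms (3, -2, 5) vs (3, -2, 5) ⇒ equivalent

yes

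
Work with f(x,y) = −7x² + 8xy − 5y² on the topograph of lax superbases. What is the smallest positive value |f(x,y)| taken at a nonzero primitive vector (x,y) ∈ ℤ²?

translate: b→6 (≡-8 mod 14), so (7,-8,5)→(7,6,4)
flip: (7,6,4)→(4,-6,7)
translate: b→2 (≡-6 mod 8), so (4,-6,7)→(4,2,5)
reduced (well bottom): (4,2,5) with a≤c, −a<b≤a
well minimum |f| = |-4| = 4 (negative-definite)

4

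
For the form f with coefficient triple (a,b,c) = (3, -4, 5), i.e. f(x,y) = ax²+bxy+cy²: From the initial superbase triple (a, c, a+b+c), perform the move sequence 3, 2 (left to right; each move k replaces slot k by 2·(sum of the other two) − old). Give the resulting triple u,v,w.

start (3,5,4) = (f(1,0),f(0,1),f(1,1))
replace slot 3: 2·(3+5) − 4 = 12 → (3,5,12)
replace slot 2: 2·(3+12) − 5 = 25 → (3,25,12)

3,25,12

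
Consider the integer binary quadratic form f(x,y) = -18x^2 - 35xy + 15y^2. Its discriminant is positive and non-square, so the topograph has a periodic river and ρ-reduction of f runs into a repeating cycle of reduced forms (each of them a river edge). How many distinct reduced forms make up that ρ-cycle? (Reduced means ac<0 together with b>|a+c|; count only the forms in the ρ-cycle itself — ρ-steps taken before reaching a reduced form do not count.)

D = 2305, ⌊√D⌋ = 48
descent: ρ → (15,35,-18)  [lands on river]
river: ρ → (-18,37,13)
river: ρ → (13,41,-12)
river: ρ → (-12,31,28)
river: ρ → (28,25,-15)
river: ρ → (-15,35,18)
river: ρ → (18,37,-13)
river: ρ → (-13,41,12)
river: ρ → (12,31,-28)
river: ρ → (-28,25,15)
ρ-cycle length = 10 (tail of 1 descent step not counted)

10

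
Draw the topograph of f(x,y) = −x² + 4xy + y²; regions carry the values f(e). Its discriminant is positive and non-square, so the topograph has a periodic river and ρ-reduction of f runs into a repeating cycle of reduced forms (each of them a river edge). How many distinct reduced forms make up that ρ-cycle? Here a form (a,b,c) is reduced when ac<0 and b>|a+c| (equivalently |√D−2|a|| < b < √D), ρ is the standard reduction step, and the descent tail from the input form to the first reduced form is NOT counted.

D = 20, ⌊√D⌋ = 4
river: ρ → (1,4,-1)
river: ρ → (-1,4,1)
ρ-cycle length = 2 (tail of 0 descent steps not counted)

2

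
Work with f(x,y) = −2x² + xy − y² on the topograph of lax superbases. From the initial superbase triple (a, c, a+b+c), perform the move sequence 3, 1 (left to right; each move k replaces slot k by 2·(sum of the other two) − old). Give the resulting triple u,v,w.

start (-2,-1,-2) = (f(1,0),f(0,1),f(1,1))
replace slot 3: 2·((-2)+(-1)) − (-2) = -4 → (-2,-1,-4)
replace slot 1: 2·((-1)+(-4)) − (-2) = -8 → (-8,-1,-4)

-8,-1,-4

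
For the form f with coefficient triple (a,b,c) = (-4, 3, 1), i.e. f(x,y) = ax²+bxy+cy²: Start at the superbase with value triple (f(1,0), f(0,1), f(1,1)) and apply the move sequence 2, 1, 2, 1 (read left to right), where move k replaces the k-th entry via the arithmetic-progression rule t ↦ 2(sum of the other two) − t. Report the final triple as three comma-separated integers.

start (-4,1,0) = (f(1,0),f(0,1),f(1,1))
replace slot 2: 2·((-4)+0) − 1 = -9 → (-4,-9,0)
replace slot 1: 2·((-9)+0) − (-4) = -14 → (-14,-9,0)
replace slot 2: 2·((-14)+0) − (-9) = -19 → (-14,-19,0)
replace slot 1: 2·((-19)+0) − (-14) = -24 → (-24,-19,0)

-24,-19,0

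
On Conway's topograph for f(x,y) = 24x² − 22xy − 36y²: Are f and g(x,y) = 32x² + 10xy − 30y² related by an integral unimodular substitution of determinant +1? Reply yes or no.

D₁ = 3940, D₂ = 3940
river cycle of f (length 18): (-36, 22, 24), (24, 26, -34), (-34, 42, 16), (16, 54, -16), (-16, 42, 34), (34, 26, -24), (-24, 22, 36), (36, 50, -10), (-10, 50, 36), (36, 22, -24), … (8 more)
river cycle of g (length 14): (-30, 50, 12), (12, 46, -38), (-38, 30, 20), (20, 50, -18), (-18, 58, 8), (8, 54, -32), (-32, 10, 30), (30, 50, -12), (-12, 46, 38), (38, 30, -20), … (4 more)
cycles differ ⇒ inequivalent

no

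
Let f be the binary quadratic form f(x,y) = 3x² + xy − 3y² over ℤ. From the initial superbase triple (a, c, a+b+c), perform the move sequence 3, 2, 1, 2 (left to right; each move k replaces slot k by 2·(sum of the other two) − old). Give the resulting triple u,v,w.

start (3,-3,1) = (f(1,0),f(0,1),f(1,1))
replace slot 3: 2·(3+(-3)) − 1 = -1 → (3,-3,-1)
replace slot 2: 2·(3+(-1)) − (-3) = 7 → (3,7,-1)
replace slot 1: 2·(7+(-1)) − 3 = 9 → (9,7,-1)
replace slot 2: 2·(9+(-1)) − 7 = 9 → (9,9,-1)

9,9,-1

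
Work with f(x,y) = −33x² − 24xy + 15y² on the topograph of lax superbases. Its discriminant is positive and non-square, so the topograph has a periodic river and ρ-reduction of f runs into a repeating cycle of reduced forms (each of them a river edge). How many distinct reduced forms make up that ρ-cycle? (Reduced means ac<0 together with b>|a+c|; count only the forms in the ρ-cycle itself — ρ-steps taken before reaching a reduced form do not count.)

D = 2556, ⌊√D⌋ = 50
descent: ρ → (15,24,-33)  [lands on river]
river: ρ → (-33,42,6)
river: ρ → (6,42,-33)
river: ρ → (-33,24,15)
river: ρ → (15,36,-21)
river: ρ → (-21,48,3)
river: ρ → (3,48,-21)
river: ρ → (-21,36,15)
ρ-cycle length = 8 (tail of 1 descent step not counted)

8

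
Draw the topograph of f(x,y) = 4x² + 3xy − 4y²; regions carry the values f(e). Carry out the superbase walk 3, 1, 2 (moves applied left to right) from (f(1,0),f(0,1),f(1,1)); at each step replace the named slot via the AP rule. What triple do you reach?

start (4,-4,3) = (f(1,0),f(0,1),f(1,1))
replace slot 3: 2·(4+(-4)) − 3 = -3 → (4,-4,-3)
replace slot 1: 2·((-4)+(-3)) − 4 = -18 → (-18,-4,-3)
replace slot 2: 2·((-18)+(-3)) − (-4) = -38 → (-18,-38,-3)

-18,-38,-3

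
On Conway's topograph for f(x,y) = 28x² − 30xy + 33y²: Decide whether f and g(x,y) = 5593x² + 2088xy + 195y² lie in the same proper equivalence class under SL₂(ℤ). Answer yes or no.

D₁ = -2796, D₂ = -2796
f: translate: b→26 (≡-30 mod 56), so (28,-30,33)→(28,26,31)
f: reduced (well bottom): (28,26,31) with a≤c, −a<b≤a
g: flip: (5593,2088,195)→(195,-2088,5593)
g: translate: b→-138 (≡-2088 mod 390), so (195,-2088,5593)→(195,-138,28)
g: flip: (195,-138,28)→(28,138,195)
g: translate: b→26 (≡138 mod 56), so (28,138,195)→(28,26,31)
g: reduced (well bottom): (28,26,31) with a≤c, −a<b≤a
reduced forms (28, 26, 31) vs (28, 26, 31) ⇒ equivalent

yes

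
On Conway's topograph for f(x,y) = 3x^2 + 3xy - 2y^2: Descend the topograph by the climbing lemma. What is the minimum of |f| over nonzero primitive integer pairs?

river: ρ → (-2,5,1)
river: ρ → (1,5,-2)
river: ρ → (-2,3,3)
river: ρ → (3,3,-2)
closes: descent 0, river 4
min |a| on river = 1

1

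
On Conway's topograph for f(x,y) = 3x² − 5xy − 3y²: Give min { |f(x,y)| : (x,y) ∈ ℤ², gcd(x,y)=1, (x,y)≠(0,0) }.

descent: ρ → (-3,5,3)  [lands on river]
river: ρ → (3,7,-1)
river: ρ → (-1,7,3)
river: ρ → (3,5,-3)
river: ρ → (-3,7,1)
river: ρ → (1,7,-3)
closes: descent 1, river 6
min |a| on river = 1

1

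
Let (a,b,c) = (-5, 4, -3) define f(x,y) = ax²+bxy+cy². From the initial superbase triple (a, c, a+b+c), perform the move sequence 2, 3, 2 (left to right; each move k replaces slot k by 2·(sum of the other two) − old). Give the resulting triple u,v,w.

start (-5,-3,-4) = (f(1,0),f(0,1),f(1,1))
replace slot 2: 2·((-5)+(-4)) − (-3) = -15 → (-5,-15,-4)
replace slot 3: 2·((-5)+(-15)) − (-4) = -36 → (-5,-15,-36)
replace slot 2: 2·((-5)+(-36)) − (-15) = -67 → (-5,-67,-36)

-5,-67,-36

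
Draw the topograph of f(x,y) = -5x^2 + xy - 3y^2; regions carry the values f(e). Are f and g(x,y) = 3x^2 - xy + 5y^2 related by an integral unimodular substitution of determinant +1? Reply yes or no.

D₁ = -59, D₂ = -59
f is negative-definite; reduce −f:
−f: flip: (5,-1,3)→(3,1,5)
−f: reduced (well bottom): (3,1,5) with a≤c, −a<b≤a
flip sign back: reduced form of f is (-3,-1,-5)
g: reduced (well bottom): (3,-1,5) with a≤c, −a<b≤a
reduced forms (-3, -1, -5) vs (3, -1, 5) ⇒ inequivalent

no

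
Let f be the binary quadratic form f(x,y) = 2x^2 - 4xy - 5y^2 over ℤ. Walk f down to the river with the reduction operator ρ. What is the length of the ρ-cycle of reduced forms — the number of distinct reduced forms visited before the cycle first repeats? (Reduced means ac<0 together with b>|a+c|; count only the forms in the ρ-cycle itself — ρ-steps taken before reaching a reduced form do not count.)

D = 56, ⌊√D⌋ = 7
descent: ρ → (-5,4,2)  [lands on river]
river: ρ → (2,4,-5)
river: ρ → (-5,6,1)
river: ρ → (1,6,-5)
ρ-cycle length = 4 (tail of 1 descent step not counted)

4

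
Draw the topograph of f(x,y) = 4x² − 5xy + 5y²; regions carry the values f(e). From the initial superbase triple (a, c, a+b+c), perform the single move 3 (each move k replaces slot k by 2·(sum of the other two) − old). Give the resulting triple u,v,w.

start (4,5,4) = (f(1,0),f(0,1),f(1,1))
replace slot 3: 2·(4+5) − 4 = 14 → (4,5,14)

4,5,14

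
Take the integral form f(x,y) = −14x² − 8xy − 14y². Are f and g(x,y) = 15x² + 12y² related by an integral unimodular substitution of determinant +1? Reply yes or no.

D₁ = -720, D₂ = -720
f is negative-definite; reduce −f:
−f: reduced (well bottom): (14,8,14) with a≤c, −a<b≤a
flip sign back: reduced form of f is (-14,-8,-14)
g: flip: (15,0,12)→(12,0,15)
g: reduced (well bottom): (12,0,15) with a≤c, −a<b≤a
reduced forms (-14, -8, -14) vs (12, 0, 15) ⇒ inequivalent

no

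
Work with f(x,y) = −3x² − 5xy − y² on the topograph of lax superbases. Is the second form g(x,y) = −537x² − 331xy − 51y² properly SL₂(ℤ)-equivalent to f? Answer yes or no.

D₁ = 13, D₂ = 13
river cycle of f (length 2): (-1, 3, 1), (1, 3, -1)
river cycle of g (length 2): (1, 3, -1), (-1, 3, 1)
cycles coincide ⇒ equivalent

yes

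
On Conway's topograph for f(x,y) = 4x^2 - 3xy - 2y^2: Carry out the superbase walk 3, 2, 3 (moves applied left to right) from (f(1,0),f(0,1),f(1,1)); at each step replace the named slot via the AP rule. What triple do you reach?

start (4,-2,-1) = (f(1,0),f(0,1),f(1,1))
replace slot 3: 2·(4+(-2)) − (-1) = 5 → (4,-2,5)
replace slot 2: 2·(4+5) − (-2) = 20 → (4,20,5)
replace slot 3: 2·(4+20) − 5 = 43 → (4,20,43)

4,20,43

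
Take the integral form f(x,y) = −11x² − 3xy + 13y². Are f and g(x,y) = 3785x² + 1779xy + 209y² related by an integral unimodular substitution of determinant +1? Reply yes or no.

D₁ = 581, D₂ = 581
river cycle of f (length 8): (13, 3, -11), (-11, 19, 5), (5, 21, -7), (-7, 21, 5), (5, 19, -11), (-11, 3, 13), (13, 23, -1), (-1, 23, 13)
river cycle of g (length 8): (13, 3, -11), (-11, 19, 5), (5, 21, -7), (-7, 21, 5), (5, 19, -11), (-11, 3, 13), (13, 23, -1), (-1, 23, 13)
cycles coincide ⇒ equivalent

yes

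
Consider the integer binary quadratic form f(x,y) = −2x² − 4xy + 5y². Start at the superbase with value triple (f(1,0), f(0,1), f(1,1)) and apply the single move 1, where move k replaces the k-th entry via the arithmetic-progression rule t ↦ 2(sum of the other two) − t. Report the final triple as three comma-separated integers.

start (-2,5,-1) = (f(1,0),f(0,1),f(1,1))
replace slot 1: 2·(5+(-1)) − (-2) = 10 → (10,5,-1)

10,5,-1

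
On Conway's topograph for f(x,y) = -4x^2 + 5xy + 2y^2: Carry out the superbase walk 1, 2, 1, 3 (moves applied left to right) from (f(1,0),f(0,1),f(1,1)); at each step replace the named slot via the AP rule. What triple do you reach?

start (-4,2,3) = (f(1,0),f(0,1),f(1,1))
replace slot 1: 2·(2+3) − (-4) = 14 → (14,2,3)
replace slot 2: 2·(14+3) − 2 = 32 → (14,32,3)
replace slot 1: 2·(32+3) − 14 = 56 → (56,32,3)
replace slot 3: 2·(56+32) − 3 = 173 → (56,32,173)

56,32,173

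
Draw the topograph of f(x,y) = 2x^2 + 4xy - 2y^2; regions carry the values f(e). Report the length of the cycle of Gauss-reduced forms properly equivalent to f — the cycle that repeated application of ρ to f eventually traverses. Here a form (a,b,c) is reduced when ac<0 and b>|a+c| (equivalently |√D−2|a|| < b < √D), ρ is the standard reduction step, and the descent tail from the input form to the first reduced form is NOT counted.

D = 32, ⌊√D⌋ = 5
river: ρ → (-2,4,2)
river: ρ → (2,4,-2)
ρ-cycle length = 2 (tail of 0 descent steps not counted)

2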